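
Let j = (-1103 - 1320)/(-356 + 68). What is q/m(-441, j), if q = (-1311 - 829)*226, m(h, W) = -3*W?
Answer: 46429440/2423 ≈ 19162.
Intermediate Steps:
j = 2423/288 (j = -2423/(-288) = -2423*(-1/288) = 2423/288 ≈ 8.4132)
q = -483640 (q = -2140*226 = -483640)
q/m(-441, j) = -483640/((-3*2423/288)) = -483640/(-2423/96) = -483640*(-96/2423) = 46429440/2423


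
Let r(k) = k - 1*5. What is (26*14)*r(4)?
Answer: -364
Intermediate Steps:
r(k) = -5 + k (r(k) = k - 5 = -5 + k)
(26*14)*r(4) = (26*14)*(-5 + 4) = 364*(-1) = -364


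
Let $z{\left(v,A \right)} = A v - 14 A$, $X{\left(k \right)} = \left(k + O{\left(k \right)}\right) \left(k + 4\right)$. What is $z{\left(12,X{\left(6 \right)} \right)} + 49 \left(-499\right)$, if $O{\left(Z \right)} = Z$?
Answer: $-24691$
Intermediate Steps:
$X{\left(k \right)} = 2 k \left(4 + k\right)$ ($X{\left(k \right)} = \left(k + k\right) \left(k + 4\right) = 2 k \left(4 + k\right)$)
$z{\left(v,A \right)} = - 14 A + A v$
$z{\left(12,X{\left(6 \right)} \right)} + 49 \left(-499\right) = 2 \cdot 6 \left(4 + 6\right) \left(-14 + 12\right) + 49 \left(-499\right) = 2 \cdot 6 \cdot 10 \left(-2\right) - 24451 = 120 \left(-2\right) - 24451 = -240 - 24451 = -24691$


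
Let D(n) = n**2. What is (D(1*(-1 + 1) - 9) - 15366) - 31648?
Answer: -46933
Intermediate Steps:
(D(1*(-1 + 1) - 9) - 15366) - 31648 = ((1*(-1 + 1) - 9)**2 - 15366) - 31648 = ((1*0 - 9)**2 - 15366) - 31648 = ((0 - 9)**2 - 15366) - 31648 = ((-9)**2 - 15366) - 31648 = (81 - 15366) - 31648 = -15285 - 31648 = -46933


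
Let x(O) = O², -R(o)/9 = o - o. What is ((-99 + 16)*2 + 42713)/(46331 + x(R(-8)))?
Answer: 42547/46331 ≈ 0.91833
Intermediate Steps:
R(o) = 0 (R(o) = -9*(o - o) = -9*0 = 0)
((-99 + 16)*2 + 42713)/(46331 + x(R(-8))) = ((-99 + 16)*2 + 42713)/(46331 + 0²) = (-83*2 + 42713)/(46331 + 0) = (-166 + 42713)/46331 = 42547*(1/46331) = 42547/46331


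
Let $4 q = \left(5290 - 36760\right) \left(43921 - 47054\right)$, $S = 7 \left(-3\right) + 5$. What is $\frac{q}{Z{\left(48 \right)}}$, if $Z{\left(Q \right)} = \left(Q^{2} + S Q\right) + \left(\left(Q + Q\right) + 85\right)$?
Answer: $\frac{49297755}{3434} \approx 14356.0$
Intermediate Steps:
$S = -16$ ($S = -21 + 5 = -16$)
$q = \frac{49297755}{2}$ ($q = \frac{\left(5290 - 36760\right) \left(43921 - 47054\right)}{4} = \frac{\left(-31470\right) \left(-3133\right)}{4} = \frac{1}{4} \cdot 98595510 = \frac{49297755}{2} \approx 2.4649 \cdot 10^{7}$)
$Z{\left(Q \right)} = 85 + Q^{2} - 14 Q$ ($Z{\left(Q \right)} = \left(Q^{2} - 16 Q\right) + \left(\left(Q + Q\right) + 85\right) = \left(Q^{2} - 16 Q\right) + \left(2 Q + 85\right) = \left(Q^{2} - 16 Q\right) + \left(85 + 2 Q\right) = 85 + Q^{2} - 14 Q$)
$\frac{q}{Z{\left(48 \right)}} = \frac{49297755}{2 \left(85 + 48^{2} - 672\right)} = \frac{49297755}{2 \left(85 + 2304 - 672\right)} = \frac{49297755}{2 \cdot 1717} = \frac{49297755}{2} \cdot \frac{1}{1717} = \frac{49297755}{3434}$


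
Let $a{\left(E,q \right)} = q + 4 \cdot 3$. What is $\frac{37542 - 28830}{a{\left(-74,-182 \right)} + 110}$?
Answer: $- \frac{726}{5} \approx -145.2$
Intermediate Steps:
$a{\left(E,q \right)} = 12 + q$ ($a{\left(E,q \right)} = q + 12 = 12 + q$)
$\frac{37542 - 28830}{a{\left(-74,-182 \right)} + 110} = \frac{37542 - 28830}{\left(12 - 182\right) + 110} = \frac{8712}{-170 + 110} = \frac{8712}{-60} = 8712 \left(- \frac{1}{60}\right) = - \frac{726}{5}$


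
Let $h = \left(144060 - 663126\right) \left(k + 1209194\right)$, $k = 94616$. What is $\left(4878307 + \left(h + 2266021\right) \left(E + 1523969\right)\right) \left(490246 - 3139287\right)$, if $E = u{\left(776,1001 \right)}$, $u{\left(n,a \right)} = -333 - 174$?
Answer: $2731214076590630655270951$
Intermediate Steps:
$u{\left(n,a \right)} = -507$ ($u{\left(n,a \right)} = -333 - 174 = -507$)
$E = -507$
$h = -676763441460$ ($h = \left(144060 - 663126\right) \left(94616 + 1209194\right) = \left(-519066\right) 1303810 = -676763441460$)
$\left(4878307 + \left(h + 2266021\right) \left(E + 1523969\right)\right) \left(490246 - 3139287\right) = \left(4878307 + \left(-676763441460 + 2266021\right) \left(-507 + 1523969\right)\right) \left(490246 - 3139287\right) = \left(4878307 - 1031019933856649818\right) \left(-2649041\right) = \left(-1031019933851771511\right) \left(-2649041\right) = 2731214076590630655270951$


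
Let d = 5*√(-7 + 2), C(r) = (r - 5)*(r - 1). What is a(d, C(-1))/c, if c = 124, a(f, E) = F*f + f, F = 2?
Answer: 15*I*√5/124 ≈ 0.27049*I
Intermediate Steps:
C(r) = (-1 + r)*(-5 + r) (C(r) = (-5 + r)*(-1 + r) = (-1 + r)*(-5 + r))
d = 5*I*√5 (d = 5*√(-5) = 5*(I*√5) = 5*I*√5 ≈ 11.18*I)
a(f, E) = 3*f (a(f, E) = 2*f + f = 3*f)
a(d, C(-1))/c = (3*(5*I*√5))/124 = (15*I*√5)*(1/124) = 15*I*√5/124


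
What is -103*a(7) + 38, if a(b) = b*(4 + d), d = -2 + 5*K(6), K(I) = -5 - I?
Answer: 38251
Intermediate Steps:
d = -57 (d = -2 + 5*(-5 - 1*6) = -2 + 5*(-5 - 6) = -2 + 5*(-11) = -2 - 55 = -57)
a(b) = -53*b (a(b) = b*(4 - 57) = b*(-53) = -53*b)
-103*a(7) + 38 = -(-5459)*7 + 38 = -103*(-371) + 38 = 38213 + 38 = 38251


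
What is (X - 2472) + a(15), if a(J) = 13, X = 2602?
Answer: 143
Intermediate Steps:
(X - 2472) + a(15) = (2602 - 2472) + 13 = 130 + 13 = 143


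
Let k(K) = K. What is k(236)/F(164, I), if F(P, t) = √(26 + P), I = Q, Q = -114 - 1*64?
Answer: 118*√190/95 ≈ 17.121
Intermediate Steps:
Q = -178 (Q = -114 - 64 = -178)
I = -178
k(236)/F(164, I) = 236/(√(26 + 164)) = 236/(√190) = 236*(√190/190) = 118*√190/95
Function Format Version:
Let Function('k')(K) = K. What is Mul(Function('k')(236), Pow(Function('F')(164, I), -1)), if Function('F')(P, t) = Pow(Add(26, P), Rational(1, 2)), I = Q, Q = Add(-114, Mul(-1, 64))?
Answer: Mul(Rational(118, 95), Pow(190, Rational(1, 2))) ≈ 17.121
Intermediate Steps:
Q = -178 (Q = Add(-114, -64) = -178)
I = -178
Mul(Function('k')(236), Pow(Function('F')(164, I), -1)) = Mul(236, Pow(Pow(Add(26, 164), Rational(1, 2)), -1)) = Mul(236, Pow(Pow(190, Rational(1, 2)), -1)) = Mul(236, Mul(Rational(1, 190), Pow(190, Rational(1, 2)))) = Mul(Rational(118, 95), Pow(190, Rational(1, 2)))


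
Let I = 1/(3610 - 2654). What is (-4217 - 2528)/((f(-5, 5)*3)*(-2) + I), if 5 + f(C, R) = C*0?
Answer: -6448220/28681 ≈ -224.83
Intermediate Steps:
f(C, R) = -5 (f(C, R) = -5 + C*0 = -5 + 0 = -5)
I = 1/956 ≈ 0.0010460
(-4217 - 2528)/((f(-5, 5)*3)*(-2) + I) = (-4217 - 2528)/(-5*3*(-2) + 1/956) = -6745/(-15*(-2) + 1/956) = -6745/(30 + 1/956) = -6745/28681/956 = -6745*956/28681 = -6448220/28681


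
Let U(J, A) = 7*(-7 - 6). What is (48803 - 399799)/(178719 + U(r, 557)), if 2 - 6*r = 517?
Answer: -87749/44657 ≈ -1.9650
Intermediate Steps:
r = -515/6 (r = 1/3 - 1/6*517 = 1/3 - 517/6 = -515/6 ≈ -85.833)
U(J, A) = -91 (U(J, A) = 7*(-13) = -91)
(48803 - 399799)/(178719 + U(r, 557)) = (48803 - 399799)/(178719 - 91) = -350996/178628 = -350996*1/178628 = -87749/44657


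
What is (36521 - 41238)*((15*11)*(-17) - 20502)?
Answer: 109939119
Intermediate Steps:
(36521 - 41238)*((15*11)*(-17) - 20502) = -4717*(165*(-17) - 20502) = -4717*(-2805 - 20502) = -4717*(-23307) = 109939119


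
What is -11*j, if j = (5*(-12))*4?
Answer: 2640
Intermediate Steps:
j = -240 (j = -60*4 = -240)
-11*j = -11*(-240) = 2640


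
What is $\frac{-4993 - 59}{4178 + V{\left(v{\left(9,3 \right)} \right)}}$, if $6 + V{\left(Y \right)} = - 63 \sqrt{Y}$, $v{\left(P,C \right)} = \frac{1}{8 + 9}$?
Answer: $- \frac{51186864}{42270137} - \frac{45468 \sqrt{17}}{42270137} \approx -1.2154$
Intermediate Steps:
$v{\left(P,C \right)} = \frac{1}{17}$
$V{\left(Y \right)} = -6 - 63 \sqrt{Y}$
$\frac{-4993 - 59}{4178 + V{\left(v{\left(9,3 \right)} \right)}} = \frac{-4993 - 59}{4178 - \left(6 + \frac{63}{\sqrt{17}}\right)} = - \frac{5052}{4178 - \left(6 + 63 \frac{\sqrt{17}}{17}\right)} = - \frac{5052}{4178 - \left(6 + \frac{63 \sqrt{17}}{17}\right)} = - \frac{5052}{4172 - \frac{63 \sqrt{17}}{17}}$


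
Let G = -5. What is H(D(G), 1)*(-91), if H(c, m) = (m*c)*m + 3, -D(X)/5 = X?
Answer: -2548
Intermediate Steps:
D(X) = -5*X
H(c, m) = 3 + c*m² (H(c, m) = (c*m)*m + 3 = c*m² + 3 = 3 + c*m²)
H(D(G), 1)*(-91) = (3 - 5*(-5)*1²)*(-91) = (3 + 25*1)*(-91) = (3 + 25)*(-91) = 28*(-91) = -2548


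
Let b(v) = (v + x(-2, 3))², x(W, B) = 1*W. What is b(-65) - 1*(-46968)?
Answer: 51457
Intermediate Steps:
x(W, B) = W
b(v) = (-2 + v)² (b(v) = (v - 2)² = (-2 + v)²)
b(-65) - 1*(-46968) = (-2 - 65)² - 1*(-46968) = (-67)² + 46968 = 4489 + 46968 = 51457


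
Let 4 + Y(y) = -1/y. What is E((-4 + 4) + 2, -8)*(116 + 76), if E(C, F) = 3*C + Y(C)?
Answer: 288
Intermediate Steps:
Y(y) = -4 - 1/y
E(C, F) = -4 - 1/C + 3*C (E(C, F) = 3*C + (-4 - 1/C) = -4 - 1/C + 3*C)
E((-4 + 4) + 2, -8)*(116 + 76) = (-4 - 1/((-4 + 4) + 2) + 3*((-4 + 4) + 2))*(116 + 76) = (-4 - 1/(0 + 2) + 3*(0 + 2))*192 = (-4 - 1/2 + 3*2)*192 = (-4 - 1*1/2 + 6)*192 = (-4 - 1/2 + 6)*192 = (3/2)*192 = 288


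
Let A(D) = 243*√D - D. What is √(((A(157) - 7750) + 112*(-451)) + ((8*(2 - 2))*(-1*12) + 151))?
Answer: √(-58268 + 243*√157) ≈ 235.0*I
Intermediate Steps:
A(D) = -D + 243*√D
√(((A(157) - 7750) + 112*(-451)) + ((8*(2 - 2))*(-1*12) + 151)) = √((((-1*157 + 243*√157) - 7750) + 112*(-451)) + ((8*(2 - 2))*(-1*12) + 151)) = √((((-157 + 243*√157) - 7750) - 50512) + ((8*0)*(-12) + 151)) = √(((-7907 + 243*√157) - 50512) + (0*(-12) + 151)) = √((-58419 + 243*√157) + (0 + 151)) = √((-58419 + 243*√157) + 151) = √(-58268 + 243*√157)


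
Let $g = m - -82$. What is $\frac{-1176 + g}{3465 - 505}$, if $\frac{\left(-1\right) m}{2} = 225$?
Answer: $- \frac{193}{370} \approx -0.52162$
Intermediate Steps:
$m = -450$ ($m = \left(-2\right) 225 = -450$)
$g = -368$ ($g = -450 - -82 = -450 + 82 = -368$)
$\frac{-1176 + g}{3465 - 505} = \frac{-1176 - 368}{3465 - 505} = - \frac{1544}{2960} = \left(-1544\right) \frac{1}{2960} = - \frac{193}{370}$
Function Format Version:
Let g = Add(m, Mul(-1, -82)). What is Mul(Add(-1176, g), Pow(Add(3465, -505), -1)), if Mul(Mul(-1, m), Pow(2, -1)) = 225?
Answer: Rational(-193, 370) ≈ -0.52162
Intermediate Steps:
m = -450 (m = Mul(-2, 225) = -450)
g = -368 (g = Add(-450, Mul(-1, -82)) = Add(-450, 82) = -368)
Mul(Add(-1176, g), Pow(Add(3465, -505), -1)) = Mul(Add(-1176, -368), Pow(Add(3465, -505), -1)) = Mul(-1544, Pow(2960, -1)) = Mul(-1544, Rational(1, 2960)) = Rational(-193, 370)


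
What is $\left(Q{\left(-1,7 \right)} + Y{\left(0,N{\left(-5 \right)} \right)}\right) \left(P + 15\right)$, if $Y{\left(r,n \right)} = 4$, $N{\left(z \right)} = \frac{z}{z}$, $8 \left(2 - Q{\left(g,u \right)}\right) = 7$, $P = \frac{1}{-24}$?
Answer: $\frac{14719}{192} \approx 76.661$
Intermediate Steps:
$P = - \frac{1}{24} \approx -0.041667$
$Q{\left(g,u \right)} = \frac{9}{8}$ ($Q{\left(g,u \right)} = 2 - \frac{7}{8} = \frac{9}{8}$)
$N{\left(z \right)} = 1$
$\left(Q{\left(-1,7 \right)} + Y{\left(0,N{\left(-5 \right)} \right)}\right) \left(P + 15\right) = \left(\frac{9}{8} + 4\right) \left(- \frac{1}{24} + 15\right) = \frac{41}{8} \cdot \frac{359}{24} = \frac{14719}{192}$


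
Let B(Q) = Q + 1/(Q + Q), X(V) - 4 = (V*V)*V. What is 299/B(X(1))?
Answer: 2990/51 ≈ 58.627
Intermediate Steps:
X(V) = 4 + V**3 (X(V) = 4 + (V*V)*V = 4 + V**2*V = 4 + V**3)
B(Q) = Q + 1/(2*Q)
299/B(X(1)) = 299/((4 + 1**3) + 1/(2*(4 + 1**3))) = 299/((4 + 1) + 1/(2*(4 + 1))) = 299/(5 + (1/2)/5) = 299/(5 + (1/2)*(1/5)) = 299/(5 + 1/10) = 299/(51/10) = 299*(10/51) = 2990/51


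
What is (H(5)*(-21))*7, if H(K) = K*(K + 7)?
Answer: -8820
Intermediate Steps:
H(K) = K*(7 + K)
(H(5)*(-21))*7 = ((5*(7 + 5))*(-21))*7 = ((5*12)*(-21))*7 = (60*(-21))*7 = -1260*7 = -8820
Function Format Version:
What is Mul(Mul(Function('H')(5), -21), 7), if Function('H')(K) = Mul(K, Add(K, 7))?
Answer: -8820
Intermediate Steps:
Function('H')(K) = Mul(K, Add(7, K))
Mul(Mul(Function('H')(5), -21), 7) = Mul(Mul(Mul(5, Add(7, 5)), -21), 7) = Mul(Mul(Mul(5, 12), -21), 7) = Mul(Mul(60, -21), 7) = Mul(-1260, 7) = -8820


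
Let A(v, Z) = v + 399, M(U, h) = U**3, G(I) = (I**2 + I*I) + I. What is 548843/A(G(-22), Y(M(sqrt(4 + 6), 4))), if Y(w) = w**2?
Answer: 548843/1345 ≈ 408.06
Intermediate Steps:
G(I) = I + 2*I**2 (G(I) = (I**2 + I**2) + I = 2*I**2 + I = I + 2*I**2)
A(v, Z) = 399 + v
548843/A(G(-22), Y(M(sqrt(4 + 6), 4))) = 548843/(399 - 22*(1 + 2*(-22))) = 548843/(399 - 22*(1 - 44)) = 548843/(399 - 22*(-43)) = 548843/(399 + 946) = 548843/1345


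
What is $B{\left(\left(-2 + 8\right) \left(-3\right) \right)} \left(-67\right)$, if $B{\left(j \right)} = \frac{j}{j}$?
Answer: $-67$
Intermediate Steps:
$B{\left(j \right)} = 1$
$B{\left(\left(-2 + 8\right) \left(-3\right) \right)} \left(-67\right) = 1 \left(-67\right) = -67$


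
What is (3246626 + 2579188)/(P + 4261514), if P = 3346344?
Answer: 2912907/3803929 ≈ 0.76576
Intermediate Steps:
(3246626 + 2579188)/(P + 4261514) = (3246626 + 2579188)/(3346344 + 4261514) = 5825814/7607858 = 5825814*(1/7607858) = 2912907/3803929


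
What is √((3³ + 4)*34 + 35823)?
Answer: √36877 ≈ 192.03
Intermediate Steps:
√((3³ + 4)*34 + 35823) = √((27 + 4)*34 + 35823) = √(31*34 + 35823) = √(1054 + 35823) = √36877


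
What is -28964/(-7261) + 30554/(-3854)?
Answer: -55112669/13991947 ≈ -3.9389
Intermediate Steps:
-28964/(-7261) + 30554/(-3854) = -28964*(-1/7261) + 30554*(-1/3854) = 28964/7261 - 15277/1927 = -55112669/13991947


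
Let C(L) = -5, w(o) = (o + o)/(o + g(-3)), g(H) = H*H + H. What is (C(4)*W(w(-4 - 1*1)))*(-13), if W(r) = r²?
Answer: 6500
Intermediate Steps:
g(H) = H + H² (g(H) = H² + H = H + H²)
w(o) = 2*o/(6 + o) (w(o) = (o + o)/(o - 3*(1 - 3)) = (2*o)/(o - 3*(-2)) = (2*o)/(o + 6) = (2*o)/(6 + o) = 2*o/(6 + o))
(C(4)*W(w(-4 - 1*1)))*(-13) = -5*4*(-4 - 1*1)²/(6 + (-4 - 1*1))²*(-13) = -5*4*(-4 - 1)²/(6 + (-4 - 1))²*(-13) = -5*100/(6 - 5)²*(-13) = -5*(2*(-5)/1)²*(-13) = -5*(2*(-5)*1)²*(-13) = -5*(-10)²*(-13) = -5*100*(-13) = -500*(-13) = 6500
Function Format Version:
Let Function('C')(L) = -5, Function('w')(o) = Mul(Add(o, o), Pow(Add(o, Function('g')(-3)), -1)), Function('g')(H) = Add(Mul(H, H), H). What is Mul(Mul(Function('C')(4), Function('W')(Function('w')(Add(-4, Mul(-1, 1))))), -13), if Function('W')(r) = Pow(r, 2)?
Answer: 6500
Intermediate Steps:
Function('g')(H) = Add(H, Pow(H, 2)) (Function('g')(H) = Add(Pow(H, 2), H) = Add(H, Pow(H, 2)))
Function('w')(o) = Mul(2, o, Pow(Add(6, o), -1)) (Function('w')(o) = Mul(Add(o, o), Pow(Add(o, Mul(-3, Add(1, -3))), -1)) = Mul(Mul(2, o), Pow(Add(o, Mul(-3, -2)), -1)) = Mul(Mul(2, o), Pow(Add(o, 6), -1)) = Mul(Mul(2, o), Pow(Add(6, o), -1)) = Mul(2, o, Pow(Add(6, o), -1)))
Mul(Mul(Function('C')(4), Function('W')(Function('w')(Add(-4, Mul(-1, 1))))), -13) = Mul(Mul(-5, Pow(Mul(2, Add(-4, Mul(-1, 1)), Pow(Add(6, Add(-4, Mul(-1, 1))), -1)), 2)), -13) = Mul(Mul(-5, Pow(Mul(2, Add(-4, -1), Pow(Add(6, Add(-4, -1)), -1)), 2)), -13) = Mul(Mul(-5, Pow(Mul(2, -5, Pow(Add(6, -5), -1)), 2)), -13) = Mul(Mul(-5, Pow(Mul(2, -5, Pow(1, -1)), 2)), -13) = Mul(Mul(-5, Pow(Mul(2, -5, 1), 2)), -13) = Mul(Mul(-5, Pow(-10, 2)), -13) = Mul(Mul(-5, 100), -13) = Mul(-500, -13) = 6500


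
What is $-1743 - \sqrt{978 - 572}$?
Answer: $-1743 - \sqrt{406} \approx -1763.1$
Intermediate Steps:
$-1743 - \sqrt{978 - 572} = -1743 - \sqrt{406}$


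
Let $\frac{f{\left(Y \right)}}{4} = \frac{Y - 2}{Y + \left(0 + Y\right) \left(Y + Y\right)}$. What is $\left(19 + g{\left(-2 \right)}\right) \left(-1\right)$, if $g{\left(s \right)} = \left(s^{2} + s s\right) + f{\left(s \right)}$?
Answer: $- \frac{73}{3} \approx -24.333$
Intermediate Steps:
$f{\left(Y \right)} = \frac{4 \left(-2 + Y\right)}{Y + 2 Y^{2}}$ ($f{\left(Y \right)} = 4 \frac{Y - 2}{Y + \left(0 + Y\right) \left(Y + Y\right)} = 4 \frac{-2 + Y}{Y + Y 2 Y} = 4 \frac{-2 + Y}{Y + 2 Y^{2}} = \frac{4 \left(-2 + Y\right)}{Y + 2 Y^{2}}$)
$g{\left(s \right)} = 2 s^{2} + \frac{4 \left(-2 + s\right)}{s \left(1 + 2 s\right)}$ ($g{\left(s \right)} = \left(s^{2} + s s\right) + \frac{4 \left(-2 + s\right)}{s \left(1 + 2 s\right)} = \left(s^{2} + s^{2}\right) + \frac{4 \left(-2 + s\right)}{s \left(1 + 2 s\right)} = 2 s^{2} + \frac{4 \left(-2 + s\right)}{s \left(1 + 2 s\right)}$)
$\left(19 + g{\left(-2 \right)}\right) \left(-1\right) = \left(19 + \frac{2 \left(-4 + 2 \left(-2\right) + \left(-2\right)^{3} \left(1 + 2 \left(-2\right)\right)\right)}{\left(-2\right) \left(1 + 2 \left(-2\right)\right)}\right) \left(-1\right) = \left(19 + 2 \left(- \frac{1}{2}\right) \frac{1}{1 - 4} \left(-4 - 4 - 8 \left(1 - 4\right)\right)\right) \left(-1\right) = \left(19 + 2 \left(- \frac{1}{2}\right) \frac{1}{-3} \left(-4 - 4 - -24\right)\right) \left(-1\right) = \left(19 + 2 \left(- \frac{1}{2}\right) \left(- \frac{1}{3}\right) \left(-4 - 4 + 24\right)\right) \left(-1\right) = \left(19 + 2 \left(- \frac{1}{2}\right) \left(- \frac{1}{3}\right) 16\right) \left(-1\right) = \left(19 + \frac{16}{3}\right) \left(-1\right) = \frac{73}{3} \left(-1\right) = - \frac{73}{3}$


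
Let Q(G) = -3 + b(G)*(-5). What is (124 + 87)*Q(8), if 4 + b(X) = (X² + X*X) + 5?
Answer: -136728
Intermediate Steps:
b(X) = 1 + 2*X² (b(X) = -4 + ((X² + X*X) + 5) = -4 + ((X² + X²) + 5) = -4 + (2*X² + 5) = -4 + (5 + 2*X²) = 1 + 2*X²)
Q(G) = -8 - 10*G² (Q(G) = -3 + (1 + 2*G²)*(-5) = -3 + (-5 - 10*G²) = -8 - 10*G²)
(124 + 87)*Q(8) = (124 + 87)*(-8 - 10*8²) = 211*(-8 - 10*64) = 211*(-8 - 640) = 211*(-648) = -136728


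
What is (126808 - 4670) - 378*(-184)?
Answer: 191690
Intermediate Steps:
(126808 - 4670) - 378*(-184) = 122138 + 69552 = 191690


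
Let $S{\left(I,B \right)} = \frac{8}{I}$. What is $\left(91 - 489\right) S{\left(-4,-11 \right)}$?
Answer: $796$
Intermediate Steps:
$\left(91 - 489\right) S{\left(-4,-11 \right)} = \left(91 - 489\right) \frac{8}{-4} = - 398 \cdot 8 \left(- \frac{1}{4}\right) = \left(-398\right) \left(-2\right) = 796$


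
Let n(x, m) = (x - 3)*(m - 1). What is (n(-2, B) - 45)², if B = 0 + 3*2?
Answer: 4900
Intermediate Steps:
B = 6 (B = 0 + 6 = 6)
n(x, m) = (-1 + m)*(-3 + x) (n(x, m) = (-3 + x)*(-1 + m) = (-1 + m)*(-3 + x))
(n(-2, B) - 45)² = ((3 - 1*(-2) - 3*6 + 6*(-2)) - 45)² = ((3 + 2 - 18 - 12) - 45)² = (-25 - 45)² = (-70)² = 4900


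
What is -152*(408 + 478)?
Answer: -134672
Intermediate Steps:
-152*(408 + 478) = -152*886 = -134672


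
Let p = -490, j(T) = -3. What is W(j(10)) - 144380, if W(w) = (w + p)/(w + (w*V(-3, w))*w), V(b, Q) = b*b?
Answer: -11262133/78 ≈ -1.4439e+5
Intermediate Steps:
V(b, Q) = b²
W(w) = (-490 + w)/(w + 9*w²) (W(w) = (w - 490)/(w + (w*(-3)²)*w) = (-490 + w)/(w + (w*9)*w) = (-490 + w)/(w + (9*w)*w) = (-490 + w)/(w + 9*w²))
W(j(10)) - 144380 = (-490 - 3)/((-3)*(1 + 9*(-3))) - 144380 = -⅓*(-493)/(1 - 27) - 144380 = -⅓*(-493)/(-26) - 144380 = -⅓*(-1/26)*(-493) - 144380 = -493/78 - 144380 = -11262133/78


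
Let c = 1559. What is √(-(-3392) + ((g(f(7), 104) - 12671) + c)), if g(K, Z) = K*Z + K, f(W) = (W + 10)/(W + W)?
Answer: I*√30370/2 ≈ 87.135*I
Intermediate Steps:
f(W) = (10 + W)/(2*W) (f(W) = (10 + W)/((2*W)) = (10 + W)*(1/(2*W)) = (10 + W)/(2*W))
g(K, Z) = K + K*Z
√(-(-3392) + ((g(f(7), 104) - 12671) + c)) = √(-(-3392) + ((((½)*(10 + 7)/7)*(1 + 104) - 12671) + 1559)) = √(-848*(-4) + ((((½)*(⅐)*17)*105 - 12671) + 1559)) = √(3392 + (((17/14)*105 - 12671) + 1559)) = √(3392 + ((255/2 - 12671) + 1559)) = √(3392 + (-25087/2 + 1559)) = √(3392 - 21969/2) = √(-15185/2) = I*√30370/2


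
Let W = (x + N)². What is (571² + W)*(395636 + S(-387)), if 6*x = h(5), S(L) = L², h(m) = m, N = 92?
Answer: 6570889453625/36 ≈ 1.8252e+11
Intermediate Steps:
x = ⅚ (x = (⅙)*5 = ⅚ ≈ 0.83333)
W = 310249/36 (W = (⅚ + 92)² = (557/6)² = 310249/36 ≈ 8618.0)
(571² + W)*(395636 + S(-387)) = (571² + 310249/36)*(395636 + (-387)²) = (326041 + 310249/36)*(395636 + 149769) = (12047725/36)*545405 = 6570889453625/36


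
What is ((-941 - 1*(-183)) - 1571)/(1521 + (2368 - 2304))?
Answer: -2329/1585 ≈ -1.4694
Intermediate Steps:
((-941 - 1*(-183)) - 1571)/(1521 + (2368 - 2304)) = ((-941 + 183) - 1571)/(1521 + 64) = (-758 - 1571)/1585 = -2329*1/1585 = -2329/1585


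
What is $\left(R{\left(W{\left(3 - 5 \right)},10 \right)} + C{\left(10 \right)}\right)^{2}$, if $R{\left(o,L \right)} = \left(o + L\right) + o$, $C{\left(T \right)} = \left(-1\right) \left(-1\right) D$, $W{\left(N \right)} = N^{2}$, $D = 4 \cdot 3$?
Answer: $900$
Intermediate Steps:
$D = 12$
$C{\left(T \right)} = 12$ ($C{\left(T \right)} = \left(-1\right) \left(-1\right) 12 = 1 \cdot 12 = 12$)
$R{\left(o,L \right)} = L + 2 o$ ($R{\left(o,L \right)} = \left(L + o\right) + o = L + 2 o$)
$\left(R{\left(W{\left(3 - 5 \right)},10 \right)} + C{\left(10 \right)}\right)^{2} = \left(\left(10 + 2 \left(3 - 5\right)^{2}\right) + 12\right)^{2} = \left(\left(10 + 2 \left(-2\right)^{2}\right) + 12\right)^{2} = \left(\left(10 + 2 \cdot 4\right) + 12\right)^{2} = \left(\left(10 + 8\right) + 12\right)^{2} = \left(18 + 12\right)^{2} = 30^{2} = 900$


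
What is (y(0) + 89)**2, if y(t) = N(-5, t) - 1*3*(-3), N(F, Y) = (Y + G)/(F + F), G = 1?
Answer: 958441/100 ≈ 9584.4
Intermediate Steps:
N(F, Y) = (1 + Y)/(2*F) (N(F, Y) = (Y + 1)/(F + F) = (1 + Y)/((2*F)) = (1 + Y)*(1/(2*F)) = (1 + Y)/(2*F))
y(t) = 89/10 - t/10 (y(t) = (1/2)*(1 + t)/(-5) - 1*3*(-3) = (1/2)*(-1/5)*(1 + t) - 3*(-3) = (-1/10 - t/10) - 1*(-9) = (-1/10 - t/10) + 9 = 89/10 - t/10)
(y(0) + 89)**2 = ((89/10 - 1/10*0) + 89)**2 = ((89/10 + 0) + 89)**2 = (89/10 + 89)**2 = (979/10)**2 = 958441/100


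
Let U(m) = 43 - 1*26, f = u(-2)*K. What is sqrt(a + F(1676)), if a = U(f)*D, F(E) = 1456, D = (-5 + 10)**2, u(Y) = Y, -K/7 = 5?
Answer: 3*sqrt(209) ≈ 43.370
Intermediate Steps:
K = -35 (K = -7*5 = -35)
D = 25 (D = 5**2 = 25)
f = 70 (f = -2*(-35) = 70)
U(m) = 17 (U(m) = 43 - 26 = 17)
a = 425 (a = 17*25 = 425)
sqrt(a + F(1676)) = sqrt(425 + 1456) = sqrt(1881) = 3*sqrt(209)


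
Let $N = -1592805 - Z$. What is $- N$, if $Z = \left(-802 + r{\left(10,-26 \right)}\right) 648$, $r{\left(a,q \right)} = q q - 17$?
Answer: $1500141$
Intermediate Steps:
$r{\left(a,q \right)} = -17 + q^{2}$ ($r{\left(a,q \right)} = q^{2} - 17 = -17 + q^{2}$)
$Z = -92664$ ($Z = \left(-802 - \left(17 - \left(-26\right)^{2}\right)\right) 648 = \left(-802 + \left(-17 + 676\right)\right) 648 = \left(-802 + 659\right) 648 = \left(-143\right) 648 = -92664$)
$N = -1500141$ ($N = -1592805 - -92664 = -1592805 + 92664 = -1500141$)
$- N = \left(-1\right) \left(-1500141\right) = 1500141$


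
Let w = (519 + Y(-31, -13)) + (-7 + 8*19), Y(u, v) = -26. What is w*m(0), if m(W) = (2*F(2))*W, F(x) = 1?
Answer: 0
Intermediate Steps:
m(W) = 2*W (m(W) = (2*1)*W = 2*W)
w = 638 (w = (519 - 26) + (-7 + 8*19) = 493 + (-7 + 152) = 493 + 145 = 638)
w*m(0) = 638*(2*0) = 638*0 = 0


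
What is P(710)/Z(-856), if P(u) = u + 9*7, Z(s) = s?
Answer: -773/856 ≈ -0.90304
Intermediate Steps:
P(u) = 63 + u (P(u) = u + 63 = 63 + u)
P(710)/Z(-856) = (63 + 710)/(-856) = 773*(-1/856) = -773/856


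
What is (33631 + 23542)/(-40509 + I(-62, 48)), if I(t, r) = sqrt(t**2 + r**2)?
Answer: -2316021057/1640972933 - 114346*sqrt(1537)/1640972933 ≈ -1.4141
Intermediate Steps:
I(t, r) = sqrt(r**2 + t**2)
(33631 + 23542)/(-40509 + I(-62, 48)) = (33631 + 23542)/(-40509 + sqrt(48**2 + (-62)**2)) = 57173/(-40509 + sqrt(2304 + 3844)) = 57173/(-40509 + sqrt(6148)) = 57173/(-40509 + 2*sqrt(1537))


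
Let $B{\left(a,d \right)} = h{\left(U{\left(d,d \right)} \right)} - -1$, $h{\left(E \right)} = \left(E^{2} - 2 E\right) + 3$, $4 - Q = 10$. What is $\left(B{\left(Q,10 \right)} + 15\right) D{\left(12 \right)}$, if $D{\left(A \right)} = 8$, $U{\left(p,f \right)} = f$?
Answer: $792$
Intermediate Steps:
$Q = -6$ ($Q = 4 - 10 = -6$)
$h{\left(E \right)} = 3 + E^{2} - 2 E$
$B{\left(a,d \right)} = 4 + d^{2} - 2 d$ ($B{\left(a,d \right)} = \left(3 + d^{2} - 2 d\right) - -1 = \left(3 + d^{2} - 2 d\right) + 1 = 4 + d^{2} - 2 d$)
$\left(B{\left(Q,10 \right)} + 15\right) D{\left(12 \right)} = \left(\left(4 + 10^{2} - 20\right) + 15\right) 8 = \left(\left(4 + 100 - 20\right) + 15\right) 8 = \left(84 + 15\right) 8 = 99 \cdot 8 = 792$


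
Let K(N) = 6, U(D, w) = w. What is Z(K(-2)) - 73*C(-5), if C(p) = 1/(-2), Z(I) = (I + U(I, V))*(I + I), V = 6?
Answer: 361/2 ≈ 180.50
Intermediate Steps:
Z(I) = 2*I*(6 + I) (Z(I) = (I + 6)*(I + I) = (6 + I)*(2*I) = 2*I*(6 + I))
C(p) = -½
Z(K(-2)) - 73*C(-5) = 2*6*(6 + 6) - 73*(-½) = 2*6*12 + 73/2 = 144 + 73/2 = 361/2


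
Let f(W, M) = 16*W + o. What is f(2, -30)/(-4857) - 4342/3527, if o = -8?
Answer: -7057914/5710213 ≈ -1.2360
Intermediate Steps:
f(W, M) = -8 + 16*W (f(W, M) = 16*W - 8 = -8 + 16*W)
f(2, -30)/(-4857) - 4342/3527 = (-8 + 16*2)/(-4857) - 4342/3527 = (-8 + 32)*(-1/4857) - 4342*1/3527 = 24*(-1/4857) - 4342/3527 = -8/1619 - 4342/3527 = -7057914/5710213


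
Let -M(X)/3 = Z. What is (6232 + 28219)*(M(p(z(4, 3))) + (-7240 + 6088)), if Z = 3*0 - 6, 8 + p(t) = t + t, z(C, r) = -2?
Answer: -39067434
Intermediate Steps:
p(t) = -8 + 2*t (p(t) = -8 + (t + t) = -8 + 2*t)
Z = -6 (Z = 0 - 6 = -6)
M(X) = 18 (M(X) = -3*(-6) = 18)
(6232 + 28219)*(M(p(z(4, 3))) + (-7240 + 6088)) = (6232 + 28219)*(18 + (-7240 + 6088)) = 34451*(18 - 1152) = 34451*(-1134) = -39067434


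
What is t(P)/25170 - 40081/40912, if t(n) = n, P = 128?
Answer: -501801017/514877520 ≈ -0.97460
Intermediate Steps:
t(P)/25170 - 40081/40912 = 128/25170 - 40081/40912 = 128*(1/25170) - 40081*1/40912 = 64/12585 - 40081/40912 = -501801017/514877520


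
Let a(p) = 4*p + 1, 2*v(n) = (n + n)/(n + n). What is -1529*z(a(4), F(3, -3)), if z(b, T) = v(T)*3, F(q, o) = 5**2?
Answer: -4587/2 ≈ -2293.5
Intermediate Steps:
F(q, o) = 25
v(n) = 1/2 (v(n) = ((n + n)/(n + n))/2 = ((2*n)/((2*n)))/2 = ((2*n)*(1/(2*n)))/2 = (1/2)*1 = 1/2)
a(p) = 1 + 4*p
z(b, T) = 3/2 (z(b, T) = (1/2)*3 = 3/2)
-1529*z(a(4), F(3, -3)) = -1529*3/2 = -4587/2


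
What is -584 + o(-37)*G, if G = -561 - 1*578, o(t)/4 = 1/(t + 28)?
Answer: -700/9 ≈ -77.778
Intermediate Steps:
o(t) = 4/(28 + t) (o(t) = 4/(t + 28) = 4/(28 + t))
G = -1139 (G = -561 - 578 = -1139)
-584 + o(-37)*G = -584 + (4/(28 - 37))*(-1139) = -584 + (4/(-9))*(-1139) = -584 + (4*(-⅑))*(-1139) = -584 - 4/9*(-1139) = -584 + 4556/9 = -700/9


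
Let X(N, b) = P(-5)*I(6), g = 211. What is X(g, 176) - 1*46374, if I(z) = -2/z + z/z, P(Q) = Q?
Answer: -139132/3 ≈ -46377.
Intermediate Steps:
I(z) = 1 - 2/z (I(z) = -2/z + 1 = 1 - 2/z)
X(N, b) = -10/3 (X(N, b) = -5*(-2 + 6)/6 = -5*4/6 = -5*⅔ = -10/3)
X(g, 176) - 1*46374 = -10/3 - 1*46374 = -10/3 - 46374 = -139132/3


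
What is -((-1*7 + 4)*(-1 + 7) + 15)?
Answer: 3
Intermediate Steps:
-((-1*7 + 4)*(-1 + 7) + 15) = -((-7 + 4)*6 + 15) = -(-3*6 + 15) = -(-18 + 15) = -1*(-3) = 3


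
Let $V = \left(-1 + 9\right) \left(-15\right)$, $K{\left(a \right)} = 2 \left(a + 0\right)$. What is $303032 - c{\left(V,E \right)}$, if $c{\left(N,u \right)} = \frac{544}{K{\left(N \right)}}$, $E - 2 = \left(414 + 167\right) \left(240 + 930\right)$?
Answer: $\frac{4545514}{15} \approx 3.0303 \cdot 10^{5}$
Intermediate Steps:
$K{\left(a \right)} = 2 a$
$E = 679772$ ($E = 2 + \left(414 + 167\right) \left(240 + 930\right) = 2 + 581 \cdot 1170 = 2 + 679770 = 679772$)
$V = -120$ ($V = 8 \left(-15\right) = -120$)
$c{\left(N,u \right)} = \frac{272}{N}$ ($c{\left(N,u \right)} = \frac{544}{2 N} = 544 \frac{1}{2 N} = \frac{272}{N}$)
$303032 - c{\left(V,E \right)} = 303032 - \frac{272}{-120} = 303032 - 272 \left(- \frac{1}{120}\right) = 303032 - - \frac{34}{15} = 303032 + \frac{34}{15} = \frac{4545514}{15}$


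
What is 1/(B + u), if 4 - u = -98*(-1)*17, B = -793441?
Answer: -1/795103 ≈ -1.2577e-6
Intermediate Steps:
u = -1662 (u = 4 - (-98*(-1))*17 = 4 - 98*17 = 4 - 1*1666 = 4 - 1666 = -1662)
1/(B + u) = 1/(-793441 - 1662) = 1/(-795103) = -1/795103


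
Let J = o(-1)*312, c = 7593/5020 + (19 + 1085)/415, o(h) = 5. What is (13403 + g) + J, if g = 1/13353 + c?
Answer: 16654455130711/1112732196 ≈ 14967.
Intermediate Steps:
c = 347727/83332 (c = 7593*(1/5020) + 1104*(1/415) = 7593/5020 + 1104/415 = 347727/83332 ≈ 4.1728)
J = 1560 (J = 5*312 = 1560)
g = 4643281963/1112732196 (g = 1/13353 + 347727/83332 = 4643281963/1112732196 ≈ 4.1729)
(13403 + g) + J = (13403 + 4643281963/1112732196) + 1560 = 14918592904951/1112732196 + 1560 = 16654455130711/1112732196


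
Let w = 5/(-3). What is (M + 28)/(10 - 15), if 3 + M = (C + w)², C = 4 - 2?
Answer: -226/45 ≈ -5.0222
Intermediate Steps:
w = -5/3 (w = 5*(-⅓) = -5/3 ≈ -1.6667)
C = 2
M = -26/9 (M = -3 + (2 - 5/3)² = -3 + (⅓)² = -3 + ⅑ = -26/9 ≈ -2.8889)
(M + 28)/(10 - 15) = (-26/9 + 28)/(10 - 15) = (226/9)/(-5) = (226/9)*(-⅕) = -226/45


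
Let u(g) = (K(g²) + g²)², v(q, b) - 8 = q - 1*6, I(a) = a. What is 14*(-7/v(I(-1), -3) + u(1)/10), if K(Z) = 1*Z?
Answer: -462/5 ≈ -92.400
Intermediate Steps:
K(Z) = Z
v(q, b) = 2 + q (v(q, b) = 8 + (q - 1*6) = 8 + (q - 6) = 8 + (-6 + q) = 2 + q)
u(g) = 4*g⁴ (u(g) = (g² + g²)² = (2*g²)² = 4*g⁴)
14*(-7/v(I(-1), -3) + u(1)/10) = 14*(-7/(2 - 1) + (4*1⁴)/10) = 14*(-7/1 + (4*1)*(⅒)) = 14*(-7*1 + 4*(⅒)) = 14*(-7 + ⅖) = 14*(-33/5) = -462/5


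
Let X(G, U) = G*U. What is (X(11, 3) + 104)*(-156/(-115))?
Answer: 21372/115 ≈ 185.84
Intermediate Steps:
(X(11, 3) + 104)*(-156/(-115)) = (11*3 + 104)*(-156/(-115)) = (33 + 104)*(-156*(-1/115)) = 137*(156/115) = 21372/115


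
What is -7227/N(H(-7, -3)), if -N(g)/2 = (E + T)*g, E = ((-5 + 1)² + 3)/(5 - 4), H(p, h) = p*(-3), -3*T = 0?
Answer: 2409/266 ≈ 9.0564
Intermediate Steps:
T = 0 (T = -⅓*0 = 0)
H(p, h) = -3*p
E = 19 (E = ((-4)² + 3)/1 = (16 + 3)*1 = 19*1 = 19)
N(g) = -38*g (N(g) = -2*(19 + 0)*g = -38*g)
-7227/N(H(-7, -3)) = -7227/((-(-114)*(-7))) = -7227/((-38*21)) = -7227/(-798) = -7227*(-1/798) = 2409/266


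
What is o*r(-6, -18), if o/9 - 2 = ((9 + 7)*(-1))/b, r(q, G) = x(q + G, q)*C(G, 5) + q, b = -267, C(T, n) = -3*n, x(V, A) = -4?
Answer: 89100/89 ≈ 1001.1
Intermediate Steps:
r(q, G) = 60 + q (r(q, G) = -(-12)*5 + q = -4*(-15) + q = 60 + q)
o = 1650/89 (o = 18 + 9*(((9 + 7)*(-1))/(-267)) = 18 + 9*((16*(-1))*(-1/267)) = 18 + 9*(-16*(-1/267)) = 18 + 9*(16/267) = 18 + 48/89 = 1650/89 ≈ 18.539)
o*r(-6, -18) = 1650*(60 - 6)/89 = (1650/89)*54 = 89100/89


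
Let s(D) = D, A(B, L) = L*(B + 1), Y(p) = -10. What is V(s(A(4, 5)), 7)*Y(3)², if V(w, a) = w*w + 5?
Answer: 63000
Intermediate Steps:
A(B, L) = L*(1 + B)
V(w, a) = 5 + w² (V(w, a) = w² + 5 = 5 + w²)
V(s(A(4, 5)), 7)*Y(3)² = (5 + (5*(1 + 4))²)*(-10)² = (5 + (5*5)²)*100 = (5 + 25²)*100 = (5 + 625)*100 = 630*100 = 63000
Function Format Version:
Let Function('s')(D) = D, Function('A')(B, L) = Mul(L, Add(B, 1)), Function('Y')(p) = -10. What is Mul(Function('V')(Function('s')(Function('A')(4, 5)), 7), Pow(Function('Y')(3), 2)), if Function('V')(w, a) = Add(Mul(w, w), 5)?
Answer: 63000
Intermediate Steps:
Function('A')(B, L) = Mul(L, Add(1, B))
Function('V')(w, a) = Add(5, Pow(w, 2)) (Function('V')(w, a) = Add(Pow(w, 2), 5) = Add(5, Pow(w, 2)))
Mul(Function('V')(Function('s')(Function('A')(4, 5)), 7), Pow(Function('Y')(3), 2)) = Mul(Add(5, Pow(Mul(5, Add(1, 4)), 2)), Pow(-10, 2)) = Mul(Add(5, Pow(Mul(5, 5), 2)), 100) = Mul(Add(5, Pow(25, 2)), 100) = Mul(Add(5, 625), 100) = Mul(630, 100) = 63000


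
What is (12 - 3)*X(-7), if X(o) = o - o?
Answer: 0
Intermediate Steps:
X(o) = 0
(12 - 3)*X(-7) = (12 - 3)*0 = 9*0 = 0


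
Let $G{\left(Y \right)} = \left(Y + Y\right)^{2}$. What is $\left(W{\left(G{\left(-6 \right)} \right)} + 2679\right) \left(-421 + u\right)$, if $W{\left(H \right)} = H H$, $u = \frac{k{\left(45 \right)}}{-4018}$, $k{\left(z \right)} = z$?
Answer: $- \frac{5658478935}{574} \approx -9.858 \cdot 10^{6}$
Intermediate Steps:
$G{\left(Y \right)} = 4 Y^{2}$ ($G{\left(Y \right)} = \left(2 Y\right)^{2} = 4 Y^{2}$)
$u = - \frac{45}{4018}$ ($u = \frac{45}{-4018} = 45 \left(- \frac{1}{4018}\right) = - \frac{45}{4018} \approx -0.0112$)
$W{\left(H \right)} = H^{2}$
$\left(W{\left(G{\left(-6 \right)} \right)} + 2679\right) \left(-421 + u\right) = \left(\left(4 \left(-6\right)^{2}\right)^{2} + 2679\right) \left(-421 - \frac{45}{4018}\right) = \left(\left(4 \cdot 36\right)^{2} + 2679\right) \left(- \frac{1691623}{4018}\right) = \left(144^{2} + 2679\right) \left(- \frac{1691623}{4018}\right) = \left(20736 + 2679\right) \left(- \frac{1691623}{4018}\right) = 23415 \left(- \frac{1691623}{4018}\right) = - \frac{5658478935}{574}$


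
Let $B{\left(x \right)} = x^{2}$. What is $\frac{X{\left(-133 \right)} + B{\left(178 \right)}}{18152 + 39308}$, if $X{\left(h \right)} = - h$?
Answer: $\frac{31817}{57460} \approx 0.55372$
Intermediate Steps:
$\frac{X{\left(-133 \right)} + B{\left(178 \right)}}{18152 + 39308} = \frac{\left(-1\right) \left(-133\right) + 178^{2}}{18152 + 39308} = \frac{133 + 31684}{57460} = 31817 \cdot \frac{1}{57460} = \frac{31817}{57460}$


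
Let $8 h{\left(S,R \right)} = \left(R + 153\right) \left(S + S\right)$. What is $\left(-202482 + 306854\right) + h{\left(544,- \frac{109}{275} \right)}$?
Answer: $\frac{34409676}{275} \approx 1.2513 \cdot 10^{5}$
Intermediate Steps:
$h{\left(S,R \right)} = \frac{S \left(153 + R\right)}{4}$ ($h{\left(S,R \right)} = \frac{\left(R + 153\right) \left(S + S\right)}{8} = \frac{\left(153 + R\right) 2 S}{8} = \frac{2 S \left(153 + R\right)}{8} = \frac{S \left(153 + R\right)}{4}$)
$\left(-202482 + 306854\right) + h{\left(544,- \frac{109}{275} \right)} = \left(-202482 + 306854\right) + \frac{1}{4} \cdot 544 \left(153 - \frac{109}{275}\right) = 104372 + \frac{1}{4} \cdot 544 \left(153 - \frac{109}{275}\right) = 104372 + \frac{1}{4} \cdot 544 \cdot \frac{41966}{275} = 104372 + \frac{5707376}{275} = \frac{34409676}{275}$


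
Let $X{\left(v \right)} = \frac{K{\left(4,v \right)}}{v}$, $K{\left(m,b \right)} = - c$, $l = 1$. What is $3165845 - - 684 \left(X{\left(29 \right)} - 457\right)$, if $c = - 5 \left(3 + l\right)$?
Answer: $\frac{82758133}{29} \approx 2.8537 \cdot 10^{6}$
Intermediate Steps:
$c = -20$ ($c = - 5 \left(3 + 1\right) = \left(-5\right) 4 = -20$)
$K{\left(m,b \right)} = 20$ ($K{\left(m,b \right)} = \left(-1\right) \left(-20\right) = 20$)
$X{\left(v \right)} = \frac{20}{v}$
$3165845 - - 684 \left(X{\left(29 \right)} - 457\right) = 3165845 - - 684 \left(\frac{20}{29} - 457\right) = 3165845 - \left(-684\right) \left(- \frac{13233}{29}\right) = 3165845 - \frac{9051372}{29} = \frac{82758133}{29}$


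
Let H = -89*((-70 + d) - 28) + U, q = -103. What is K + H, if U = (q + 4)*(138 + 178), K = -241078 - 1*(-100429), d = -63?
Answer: -157604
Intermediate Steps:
K = -140649 (K = -241078 + 100429 = -140649)
U = -31284 (U = (-103 + 4)*(138 + 178) = -99*316 = -31284)
H = -16955 (H = -89*((-70 - 63) - 28) - 31284 = -89*(-133 - 28) - 31284 = -89*(-161) - 31284 = 14329 - 31284 = -16955)
K + H = -140649 - 16955 = -157604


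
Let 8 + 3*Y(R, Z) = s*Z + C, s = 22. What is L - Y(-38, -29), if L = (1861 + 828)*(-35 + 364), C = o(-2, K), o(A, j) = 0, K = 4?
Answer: 2654689/3 ≈ 8.8490e+5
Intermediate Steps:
C = 0
L = 884681 (L = 2689*329 = 884681)
Y(R, Z) = -8/3 + 22*Z/3 (Y(R, Z) = -8/3 + (22*Z + 0)/3 = -8/3 + (22*Z)/3 = -8/3 + 22*Z/3)
L - Y(-38, -29) = 884681 - (-8/3 + (22/3)*(-29)) = 884681 - (-8/3 - 638/3) = 884681 - 1*(-646/3) = 884681 + 646/3 = 2654689/3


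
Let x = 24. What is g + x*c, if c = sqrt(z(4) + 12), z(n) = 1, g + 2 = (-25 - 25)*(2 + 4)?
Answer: -302 + 24*sqrt(13) ≈ -215.47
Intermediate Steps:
g = -302 (g = -2 + (-25 - 25)*(2 + 4) = -2 - 50*6 = -2 - 300 = -302)
c = sqrt(13) (c = sqrt(1 + 12) = sqrt(13) ≈ 3.6056)
g + x*c = -302 + 24*sqrt(13)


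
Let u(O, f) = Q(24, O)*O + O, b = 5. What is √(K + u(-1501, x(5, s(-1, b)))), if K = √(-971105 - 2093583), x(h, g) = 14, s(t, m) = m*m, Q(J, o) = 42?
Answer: √(-64543 + 44*I*√1583) ≈ 3.445 + 254.08*I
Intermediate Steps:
s(t, m) = m²
K = 44*I*√1583 (K = √(-3064688) = 44*I*√1583 ≈ 1750.6*I)
u(O, f) = 43*O (u(O, f) = 42*O + O = 43*O)
√(K + u(-1501, x(5, s(-1, b)))) = √(44*I*√1583 + 43*(-1501)) = √(44*I*√1583 - 64543) = √(-64543 + 44*I*√1583)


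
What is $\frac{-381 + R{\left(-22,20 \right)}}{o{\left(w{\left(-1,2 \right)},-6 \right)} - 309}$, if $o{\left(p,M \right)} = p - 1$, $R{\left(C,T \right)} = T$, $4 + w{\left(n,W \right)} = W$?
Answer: $\frac{361}{312} \approx 1.1571$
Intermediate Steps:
$w{\left(n,W \right)} = -4 + W$
$o{\left(p,M \right)} = -1 + p$
$\frac{-381 + R{\left(-22,20 \right)}}{o{\left(w{\left(-1,2 \right)},-6 \right)} - 309} = \frac{-381 + 20}{\left(-1 + \left(-4 + 2\right)\right) - 309} = - \frac{361}{\left(-1 - 2\right) - 309} = - \frac{361}{-3 - 309} = - \frac{361}{-312} = \left(-361\right) \left(- \frac{1}{312}\right) = \frac{361}{312}$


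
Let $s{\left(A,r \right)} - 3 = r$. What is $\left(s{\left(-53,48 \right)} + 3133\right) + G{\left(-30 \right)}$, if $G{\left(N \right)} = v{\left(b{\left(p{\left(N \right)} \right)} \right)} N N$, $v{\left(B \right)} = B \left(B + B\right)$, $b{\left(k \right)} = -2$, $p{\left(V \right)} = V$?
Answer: $10384$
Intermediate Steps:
$v{\left(B \right)} = 2 B^{2}$ ($v{\left(B \right)} = B 2 B = 2 B^{2}$)
$s{\left(A,r \right)} = 3 + r$
$G{\left(N \right)} = 8 N^{2}$ ($G{\left(N \right)} = 2 \left(-2\right)^{2} N N = 2 \cdot 4 N N = 8 N N = 8 N^{2}$)
$\left(s{\left(-53,48 \right)} + 3133\right) + G{\left(-30 \right)} = \left(\left(3 + 48\right) + 3133\right) + 8 \left(-30\right)^{2} = \left(51 + 3133\right) + 8 \cdot 900 = 3184 + 7200 = 10384$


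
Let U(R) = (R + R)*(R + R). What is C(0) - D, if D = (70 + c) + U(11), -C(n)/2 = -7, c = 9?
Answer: -549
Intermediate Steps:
C(n) = 14 (C(n) = -2*(-7) = 14)
U(R) = 4*R**2 (U(R) = (2*R)*(2*R) = 4*R**2)
D = 563 (D = (70 + 9) + 4*11**2 = 79 + 4*121 = 79 + 484 = 563)
C(0) - D = 14 - 1*563 = 14 - 563 = -549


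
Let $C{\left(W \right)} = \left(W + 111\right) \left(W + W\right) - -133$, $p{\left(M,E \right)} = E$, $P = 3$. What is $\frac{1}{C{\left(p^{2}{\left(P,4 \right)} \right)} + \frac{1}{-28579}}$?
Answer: $\frac{28579}{119946062} \approx 0.00023827$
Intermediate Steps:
$C{\left(W \right)} = 133 + 2 W \left(111 + W\right)$ ($C{\left(W \right)} = \left(111 + W\right) 2 W + 133 = 2 W \left(111 + W\right) + 133 = 133 + 2 W \left(111 + W\right)$)
$\frac{1}{C{\left(p^{2}{\left(P,4 \right)} \right)} + \frac{1}{-28579}} = \frac{1}{\left(133 + 2 \left(4^{2}\right)^{2} + 222 \cdot 4^{2}\right) + \frac{1}{-28579}} = \frac{1}{\left(133 + 2 \cdot 16^{2} + 222 \cdot 16\right) - \frac{1}{28579}} = \frac{1}{\left(133 + 2 \cdot 256 + 3552\right) - \frac{1}{28579}} = \frac{1}{\left(133 + 512 + 3552\right) - \frac{1}{28579}} = \frac{1}{4197 - \frac{1}{28579}} = \frac{1}{\frac{119946062}{28579}} = \frac{28579}{119946062}$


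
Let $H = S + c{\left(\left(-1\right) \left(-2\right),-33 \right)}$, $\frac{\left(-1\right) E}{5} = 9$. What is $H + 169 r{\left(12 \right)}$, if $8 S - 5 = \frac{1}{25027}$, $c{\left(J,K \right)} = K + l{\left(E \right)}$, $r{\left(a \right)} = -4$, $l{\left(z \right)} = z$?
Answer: $- \frac{18854716}{25027} \approx -753.38$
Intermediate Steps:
$E = -45$ ($E = \left(-5\right) 9 = -45$)
$c{\left(J,K \right)} = -45 + K$ ($c{\left(J,K \right)} = K - 45 = -45 + K$)
$S = \frac{15642}{25027}$ ($S = \frac{5}{8} + \frac{1}{8 \cdot 25027} = \frac{5}{8} + \frac{1}{8} \cdot \frac{1}{25027} = \frac{5}{8} + \frac{1}{200216} = \frac{15642}{25027} \approx 0.625$)
$H = - \frac{1936464}{25027}$ ($H = \frac{15642}{25027} - 78 = - \frac{1936464}{25027} \approx -77.375$)
$H + 169 r{\left(12 \right)} = - \frac{1936464}{25027} + 169 \left(-4\right) = - \frac{1936464}{25027} - 676 = - \frac{18854716}{25027}$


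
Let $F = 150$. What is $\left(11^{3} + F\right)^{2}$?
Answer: $2193361$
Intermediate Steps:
$\left(11^{3} + F\right)^{2} = \left(11^{3} + 150\right)^{2} = \left(1331 + 150\right)^{2} = 1481^{2} = 2193361$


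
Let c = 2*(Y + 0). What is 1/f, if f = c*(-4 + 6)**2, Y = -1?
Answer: -1/8 ≈ -0.12500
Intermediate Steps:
c = -2 (c = 2*(-1 + 0) = 2*(-1) = -2)
f = -8 (f = -2*(-4 + 6)**2 = -2*2**2 = -2*4 = -8)
1/f = 1/(-8) = -1/8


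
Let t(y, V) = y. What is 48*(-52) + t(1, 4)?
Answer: -2495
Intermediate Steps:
48*(-52) + t(1, 4) = 48*(-52) + 1 = -2496 + 1 = -2495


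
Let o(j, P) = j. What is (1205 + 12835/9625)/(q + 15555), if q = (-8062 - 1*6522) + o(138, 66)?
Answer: 2322192/2134825 ≈ 1.0878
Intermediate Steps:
q = -14446 (q = (-8062 - 1*6522) + 138 = (-8062 - 6522) + 138 = -14584 + 138 = -14446)
(1205 + 12835/9625)/(q + 15555) = (1205 + 12835/9625)/(-14446 + 15555) = (1205 + 12835*(1/9625))/1109 = (1205 + 2567/1925)*(1/1109) = (2322192/1925)*(1/1109) = 2322192/2134825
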